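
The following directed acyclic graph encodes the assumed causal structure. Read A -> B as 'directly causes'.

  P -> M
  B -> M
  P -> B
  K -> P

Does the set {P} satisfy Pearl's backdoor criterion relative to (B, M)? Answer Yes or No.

Yes

Backdoor paths from B to M (paths whose first edge points into B):
  P1: B <- P -> M
Condition 1 (no descendant of B in the set): holds — descendants of B are {M}; none are in {P}.
Condition 2 (every backdoor path blocked by {P}):
  P1: blocked at fork node P ∈ conditioning set.
{P} satisfies the backdoor criterion.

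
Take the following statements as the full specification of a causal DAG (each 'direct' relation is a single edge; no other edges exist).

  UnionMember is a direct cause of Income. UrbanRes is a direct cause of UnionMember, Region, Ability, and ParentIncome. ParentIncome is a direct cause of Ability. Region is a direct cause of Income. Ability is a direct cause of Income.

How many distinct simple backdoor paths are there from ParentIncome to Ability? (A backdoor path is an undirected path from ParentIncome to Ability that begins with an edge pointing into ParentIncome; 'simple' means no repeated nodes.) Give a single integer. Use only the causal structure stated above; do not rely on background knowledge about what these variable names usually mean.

3

A backdoor path from ParentIncome to Ability is any simple undirected path whose first edge points into ParentIncome (i.e. leaves ParentIncome via a parent).
Parents of ParentIncome: {UrbanRes}.
Enumerating:
  P1: ParentIncome <- UrbanRes -> Region -> Income <- Ability
  P2: ParentIncome <- UrbanRes -> UnionMember -> Income <- Ability
  P3: ParentIncome <- UrbanRes -> Ability
That exhausts the simple backdoor paths. Count: 3.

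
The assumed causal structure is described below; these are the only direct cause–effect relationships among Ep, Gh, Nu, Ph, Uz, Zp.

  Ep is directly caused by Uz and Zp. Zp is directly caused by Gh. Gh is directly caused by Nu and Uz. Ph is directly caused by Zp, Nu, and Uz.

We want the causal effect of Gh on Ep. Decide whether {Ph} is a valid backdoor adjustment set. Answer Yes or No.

Backdoor paths from Gh to Ep (paths whose first edge points into Gh):
  P1: Gh <- Uz -> Ep
  P2: Gh <- Uz -> Ph <- Zp -> Ep
  P3: Gh <- Nu -> Ph <- Uz -> Ep
  P4: Gh <- Nu -> Ph <- Zp -> Ep
Condition 1 (no descendant of Gh in the set): FAILS — Ph is a descendant of Gh.
Condition 2 (every backdoor path blocked by {Ph}):
  P1: open — no interior node is in the conditioning set.
  P2: open — collider(s) Ph are conditioned on (or have a conditioned descendant) and no non-collider on the path is in the set.
  P3: open — collider(s) Ph are conditioned on (or have a conditioned descendant) and no non-collider on the path is in the set.
  P4: open — collider(s) Ph are conditioned on (or have a conditioned descendant) and no non-collider on the path is in the set.
{Ph} does not satisfy the backdoor criterion.

No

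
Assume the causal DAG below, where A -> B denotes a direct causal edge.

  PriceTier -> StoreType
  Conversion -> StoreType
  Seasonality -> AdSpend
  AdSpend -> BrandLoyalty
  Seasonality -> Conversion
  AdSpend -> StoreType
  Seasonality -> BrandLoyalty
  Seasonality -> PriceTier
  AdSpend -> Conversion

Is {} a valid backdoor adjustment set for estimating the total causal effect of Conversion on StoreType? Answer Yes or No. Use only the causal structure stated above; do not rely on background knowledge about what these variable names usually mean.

No

Backdoor paths from Conversion to StoreType (paths whose first edge points into Conversion):
  P1: Conversion <- Seasonality -> PriceTier -> StoreType
  P2: Conversion <- Seasonality -> AdSpend -> StoreType
  P3: Conversion <- Seasonality -> BrandLoyalty <- AdSpend -> StoreType
  P4: Conversion <- AdSpend <- Seasonality -> PriceTier -> StoreType
  P5: Conversion <- AdSpend -> BrandLoyalty <- Seasonality -> PriceTier -> StoreType
  P6: Conversion <- AdSpend -> StoreType
Condition 1 (no descendant of Conversion in the set): holds — descendants of Conversion are {StoreType}; none are in {}.
Condition 2 (every backdoor path blocked by {}):
  P1: open — no interior node is in the conditioning set.
  P2: open — no interior node is in the conditioning set.
  P3: blocked at collider BrandLoyalty (neither it nor any descendant is in the conditioning set).
  P4: open — no interior node is in the conditioning set.
  P5: blocked at collider BrandLoyalty (neither it nor any descendant is in the conditioning set).
  P6: open — no interior node is in the conditioning set.
{} does not satisfy the backdoor criterion.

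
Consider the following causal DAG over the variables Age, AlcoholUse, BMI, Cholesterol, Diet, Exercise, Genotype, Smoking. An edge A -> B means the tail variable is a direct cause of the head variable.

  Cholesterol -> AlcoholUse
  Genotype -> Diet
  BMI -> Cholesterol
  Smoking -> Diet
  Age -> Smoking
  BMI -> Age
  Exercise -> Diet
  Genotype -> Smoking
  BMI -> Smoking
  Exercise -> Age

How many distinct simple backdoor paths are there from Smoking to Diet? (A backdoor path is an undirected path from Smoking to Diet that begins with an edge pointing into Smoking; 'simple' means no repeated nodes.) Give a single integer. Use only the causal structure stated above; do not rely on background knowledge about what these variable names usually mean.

A backdoor path from Smoking to Diet is any simple undirected path whose first edge points into Smoking (i.e. leaves Smoking via a parent).
Parents of Smoking: {Age, BMI, Genotype}.
Enumerating:
  P1: Smoking <- BMI -> Age <- Exercise -> Diet
  P2: Smoking <- Age <- Exercise -> Diet
  P3: Smoking <- Genotype -> Diet
That exhausts the simple backdoor paths. Count: 3.

3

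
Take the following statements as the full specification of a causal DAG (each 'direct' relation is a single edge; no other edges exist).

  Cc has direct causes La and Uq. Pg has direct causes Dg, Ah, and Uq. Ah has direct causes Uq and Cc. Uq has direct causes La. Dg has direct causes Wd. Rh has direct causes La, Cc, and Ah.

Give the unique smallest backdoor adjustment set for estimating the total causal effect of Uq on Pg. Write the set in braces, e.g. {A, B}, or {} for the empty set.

Variables eligible for adjustment (non-descendants of Uq, excluding Uq and Pg): {Dg, La, Wd}.
Backdoor paths from Uq to Pg:
  P1: Uq <- La -> Cc -> Ah -> Pg
  P2: Uq <- La -> Cc -> Rh <- Ah -> Pg
  P3: Uq <- La -> Rh <- Cc -> Ah -> Pg
  P4: Uq <- La -> Rh <- Ah -> Pg
The empty set is not sufficient: P1 (Uq <- La -> Cc -> Ah -> Pg) has no collider blocking it and no conditioned non-collider, so it is open.
Try {La}:
  P1: blocked at fork node La ∈ conditioning set.
  P2: blocked at fork node La ∈ conditioning set.
  P3: blocked at fork node La ∈ conditioning set.
  P4: blocked at fork node La ∈ conditioning set.
{La} contains no descendant of Uq and blocks every backdoor path.
No other singleton works — e.g. {Wd} leaves P1 open — so {La} is the unique smallest valid adjustment set.

{La}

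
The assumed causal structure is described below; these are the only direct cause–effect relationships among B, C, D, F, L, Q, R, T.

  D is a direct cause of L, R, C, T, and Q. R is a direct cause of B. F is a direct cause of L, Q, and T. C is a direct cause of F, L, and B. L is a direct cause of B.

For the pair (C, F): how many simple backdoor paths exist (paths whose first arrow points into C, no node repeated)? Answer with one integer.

4

A backdoor path from C to F is any simple undirected path whose first edge points into C (i.e. leaves C via a parent).
Parents of C: {D}.
Enumerating:
  P1: C <- D -> L <- F
  P2: C <- D -> T <- F
  P3: C <- D -> R -> B <- L <- F
  P4: C <- D -> Q <- F
That exhausts the simple backdoor paths. Count: 4.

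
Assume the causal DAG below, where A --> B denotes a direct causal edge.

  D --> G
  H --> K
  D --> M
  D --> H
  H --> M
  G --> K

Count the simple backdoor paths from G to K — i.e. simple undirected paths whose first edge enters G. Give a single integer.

A backdoor path from G to K is any simple undirected path whose first edge points into G (i.e. leaves G via a parent).
Parents of G: {D}.
Enumerating:
  P1: G <- D -> H -> K
  P2: G <- D -> M <- H -> K
That exhausts the simple backdoor paths. Count: 2.

2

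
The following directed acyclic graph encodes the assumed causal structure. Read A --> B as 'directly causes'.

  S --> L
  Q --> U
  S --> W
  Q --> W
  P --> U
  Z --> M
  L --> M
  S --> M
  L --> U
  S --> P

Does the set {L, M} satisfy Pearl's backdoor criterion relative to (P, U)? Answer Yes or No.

Yes

Backdoor paths from P to U (paths whose first edge points into P):
  P1: P <- S -> L -> U
  P2: P <- S -> W <- Q -> U
  P3: P <- S -> M <- L -> U
Condition 1 (no descendant of P in the set): holds — descendants of P are {U}; none are in {L, M}.
Condition 2 (every backdoor path blocked by {L, M}):
  P1: blocked at chain node L ∈ conditioning set.
  P2: blocked at collider W (neither it nor any descendant is in the conditioning set).
  P3: blocked at fork node L ∈ conditioning set.
{L, M} satisfies the backdoor criterion.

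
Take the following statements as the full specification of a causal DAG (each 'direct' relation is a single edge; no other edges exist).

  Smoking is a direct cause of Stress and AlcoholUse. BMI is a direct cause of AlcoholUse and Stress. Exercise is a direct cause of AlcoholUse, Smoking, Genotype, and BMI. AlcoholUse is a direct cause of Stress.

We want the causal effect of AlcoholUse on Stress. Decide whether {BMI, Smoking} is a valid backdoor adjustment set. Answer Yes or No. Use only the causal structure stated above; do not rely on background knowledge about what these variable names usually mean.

Backdoor paths from AlcoholUse to Stress (paths whose first edge points into AlcoholUse):
  P1: AlcoholUse <- Exercise -> BMI -> Stress
  P2: AlcoholUse <- Exercise -> Smoking -> Stress
  P3: AlcoholUse <- BMI <- Exercise -> Smoking -> Stress
  P4: AlcoholUse <- BMI -> Stress
  P5: AlcoholUse <- Smoking <- Exercise -> BMI -> Stress
  P6: AlcoholUse <- Smoking -> Stress
Condition 1 (no descendant of AlcoholUse in the set): holds — descendants of AlcoholUse are {Stress}; none are in {BMI, Smoking}.
Condition 2 (every backdoor path blocked by {BMI, Smoking}):
  P1: blocked at chain node BMI ∈ conditioning set.
  P2: blocked at chain node Smoking ∈ conditioning set.
  P3: blocked at chain node BMI ∈ conditioning set.
  P4: blocked at fork node BMI ∈ conditioning set.
  P5: blocked at chain node Smoking ∈ conditioning set.
  P6: blocked at fork node Smoking ∈ conditioning set.
{BMI, Smoking} satisfies the backdoor criterion.

Yes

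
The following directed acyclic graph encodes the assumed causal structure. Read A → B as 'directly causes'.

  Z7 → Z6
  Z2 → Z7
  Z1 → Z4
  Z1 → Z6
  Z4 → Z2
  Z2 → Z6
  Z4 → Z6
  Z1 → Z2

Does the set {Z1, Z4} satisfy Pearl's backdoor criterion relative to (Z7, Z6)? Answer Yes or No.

No

Backdoor paths from Z7 to Z6 (paths whose first edge points into Z7):
  P1: Z7 <- Z2 <- Z1 -> Z4 -> Z6
  P2: Z7 <- Z2 <- Z1 -> Z6
  P3: Z7 <- Z2 <- Z4 <- Z1 -> Z6
  P4: Z7 <- Z2 <- Z4 -> Z6
  P5: Z7 <- Z2 -> Z6
Condition 1 (no descendant of Z7 in the set): holds — descendants of Z7 are {Z6}; none are in {Z1, Z4}.
Condition 2 (every backdoor path blocked by {Z1, Z4}):
  P1: blocked at fork node Z1 ∈ conditioning set.
  P2: blocked at fork node Z1 ∈ conditioning set.
  P3: blocked at chain node Z4 ∈ conditioning set.
  P4: blocked at fork node Z4 ∈ conditioning set.
  P5: open — no interior node is in the conditioning set.
{Z1, Z4} does not satisfy the backdoor criterion.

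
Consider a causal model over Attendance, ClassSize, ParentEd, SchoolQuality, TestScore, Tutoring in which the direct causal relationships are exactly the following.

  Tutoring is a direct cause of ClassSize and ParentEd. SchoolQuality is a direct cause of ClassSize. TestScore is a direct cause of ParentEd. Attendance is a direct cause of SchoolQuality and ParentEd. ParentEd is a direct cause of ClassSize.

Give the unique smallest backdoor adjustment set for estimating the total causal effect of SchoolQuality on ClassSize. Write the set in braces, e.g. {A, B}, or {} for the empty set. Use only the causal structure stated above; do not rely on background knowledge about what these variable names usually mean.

Variables eligible for adjustment (non-descendants of SchoolQuality, excluding SchoolQuality and ClassSize): {Attendance, ParentEd, TestScore, Tutoring}.
Backdoor paths from SchoolQuality to ClassSize:
  P1: SchoolQuality <- Attendance -> ParentEd <- Tutoring -> ClassSize
  P2: SchoolQuality <- Attendance -> ParentEd -> ClassSize
The empty set is not sufficient: P2 (SchoolQuality <- Attendance -> ParentEd -> ClassSize) has no collider blocking it and no conditioned non-collider, so it is open.
Try {Attendance}:
  P1: blocked at fork node Attendance ∈ conditioning set.
  P2: blocked at fork node Attendance ∈ conditioning set.
{Attendance} contains no descendant of SchoolQuality and blocks every backdoor path.
No other singleton works — e.g. {Tutoring} leaves P2 open — so {Attendance} is the unique smallest valid adjustment set.

{Attendance}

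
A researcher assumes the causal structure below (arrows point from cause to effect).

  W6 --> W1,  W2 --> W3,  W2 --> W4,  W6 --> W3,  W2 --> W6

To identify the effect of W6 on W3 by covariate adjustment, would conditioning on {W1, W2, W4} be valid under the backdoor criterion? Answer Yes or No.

Backdoor paths from W6 to W3 (paths whose first edge points into W6):
  P1: W6 <- W2 -> W3
Condition 1 (no descendant of W6 in the set): FAILS — W1 is a descendant of W6.
Condition 2 (every backdoor path blocked by {W1, W2, W4}):
  P1: blocked at fork node W2 ∈ conditioning set.
{W1, W2, W4} does not satisfy the backdoor criterion.

No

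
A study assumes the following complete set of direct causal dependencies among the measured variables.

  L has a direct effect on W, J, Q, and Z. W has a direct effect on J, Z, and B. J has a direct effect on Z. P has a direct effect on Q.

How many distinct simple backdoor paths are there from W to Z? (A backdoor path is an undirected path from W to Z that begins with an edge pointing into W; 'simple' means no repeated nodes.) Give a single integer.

A backdoor path from W to Z is any simple undirected path whose first edge points into W (i.e. leaves W via a parent).
Parents of W: {L}.
Enumerating:
  P1: W <- L -> J -> Z
  P2: W <- L -> Z
That exhausts the simple backdoor paths. Count: 2.

2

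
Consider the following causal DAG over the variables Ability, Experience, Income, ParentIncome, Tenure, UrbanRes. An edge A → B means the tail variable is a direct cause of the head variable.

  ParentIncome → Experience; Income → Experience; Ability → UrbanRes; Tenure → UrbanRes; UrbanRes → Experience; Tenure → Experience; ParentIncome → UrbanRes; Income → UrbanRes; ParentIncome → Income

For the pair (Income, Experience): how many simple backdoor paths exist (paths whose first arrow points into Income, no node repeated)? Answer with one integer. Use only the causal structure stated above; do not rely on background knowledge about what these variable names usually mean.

3

A backdoor path from Income to Experience is any simple undirected path whose first edge points into Income (i.e. leaves Income via a parent).
Parents of Income: {ParentIncome}.
Enumerating:
  P1: Income <- ParentIncome -> UrbanRes <- Tenure -> Experience
  P2: Income <- ParentIncome -> UrbanRes -> Experience
  P3: Income <- ParentIncome -> Experience
That exhausts the simple backdoor paths. Count: 3.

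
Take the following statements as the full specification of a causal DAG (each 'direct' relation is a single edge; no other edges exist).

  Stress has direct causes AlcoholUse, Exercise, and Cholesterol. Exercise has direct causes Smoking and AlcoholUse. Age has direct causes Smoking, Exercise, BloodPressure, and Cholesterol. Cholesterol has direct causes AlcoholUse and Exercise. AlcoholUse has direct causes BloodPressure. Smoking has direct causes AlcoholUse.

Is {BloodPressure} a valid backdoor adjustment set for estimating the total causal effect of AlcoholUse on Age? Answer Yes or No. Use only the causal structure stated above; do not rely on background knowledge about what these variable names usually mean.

Backdoor paths from AlcoholUse to Age (paths whose first edge points into AlcoholUse):
  P1: AlcoholUse <- BloodPressure -> Age
Condition 1 (no descendant of AlcoholUse in the set): holds — descendants of AlcoholUse are {Age, Cholesterol, Exercise, Smoking, Stress}; none are in {BloodPressure}.
Condition 2 (every backdoor path blocked by {BloodPressure}):
  P1: blocked at fork node BloodPressure ∈ conditioning set.
{BloodPressure} satisfies the backdoor criterion.

Yes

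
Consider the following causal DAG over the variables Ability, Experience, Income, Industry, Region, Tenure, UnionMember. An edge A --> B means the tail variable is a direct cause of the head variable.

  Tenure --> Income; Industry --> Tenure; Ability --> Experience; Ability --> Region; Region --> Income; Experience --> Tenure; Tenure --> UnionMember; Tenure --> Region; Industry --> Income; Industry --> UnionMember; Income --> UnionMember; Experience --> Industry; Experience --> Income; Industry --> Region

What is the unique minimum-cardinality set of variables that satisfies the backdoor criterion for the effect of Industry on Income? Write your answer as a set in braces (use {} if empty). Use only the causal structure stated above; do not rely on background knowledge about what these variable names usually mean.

Variables eligible for adjustment (non-descendants of Industry, excluding Industry and Income): {Ability, Experience}.
Backdoor paths from Industry to Income:
  P1: Industry <- Experience <- Ability -> Region <- Tenure -> Income
  P2: Industry <- Experience <- Ability -> Region <- Tenure -> UnionMember <- Income
  P3: Industry <- Experience <- Ability -> Region -> Income
  P4: Industry <- Experience -> Tenure -> Region -> Income
  P5: Industry <- Experience -> Tenure -> Income
  P6: Industry <- Experience -> Tenure -> UnionMember <- Income
  P7: Industry <- Experience -> Income
The empty set is not sufficient: P3 (Industry <- Experience <- Ability -> Region -> Income) has no collider blocking it and no conditioned non-collider, so it is open.
Try {Experience}:
  P1: blocked at chain node Experience ∈ conditioning set.
  P2: blocked at chain node Experience ∈ conditioning set.
  P3: blocked at chain node Experience ∈ conditioning set.
  P4: blocked at fork node Experience ∈ conditioning set.
  P5: blocked at fork node Experience ∈ conditioning set.
  P6: blocked at fork node Experience ∈ conditioning set.
  P7: blocked at fork node Experience ∈ conditioning set.
{Experience} contains no descendant of Industry and blocks every backdoor path.
No other singleton works — e.g. {Ability} leaves P4 open — so {Experience} is the unique smallest valid adjustment set.

{Experience}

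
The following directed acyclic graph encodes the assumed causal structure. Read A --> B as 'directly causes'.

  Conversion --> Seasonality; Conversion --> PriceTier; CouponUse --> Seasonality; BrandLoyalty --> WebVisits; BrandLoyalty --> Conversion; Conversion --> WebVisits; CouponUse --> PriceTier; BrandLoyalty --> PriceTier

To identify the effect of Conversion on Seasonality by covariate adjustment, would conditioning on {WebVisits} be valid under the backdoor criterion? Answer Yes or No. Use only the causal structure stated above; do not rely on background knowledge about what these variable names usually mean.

No

Backdoor paths from Conversion to Seasonality (paths whose first edge points into Conversion):
  P1: Conversion <- BrandLoyalty -> PriceTier <- CouponUse -> Seasonality
Condition 1 (no descendant of Conversion in the set): FAILS — WebVisits is a descendant of Conversion.
Condition 2 (every backdoor path blocked by {WebVisits}):
  P1: blocked at collider PriceTier (neither it nor any descendant is in the conditioning set).
{WebVisits} does not satisfy the backdoor criterion.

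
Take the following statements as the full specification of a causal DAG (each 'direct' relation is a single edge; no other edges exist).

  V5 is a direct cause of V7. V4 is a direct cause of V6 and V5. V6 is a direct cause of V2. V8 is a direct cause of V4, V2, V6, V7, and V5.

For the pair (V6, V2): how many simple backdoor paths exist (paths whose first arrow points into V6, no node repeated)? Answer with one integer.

4

A backdoor path from V6 to V2 is any simple undirected path whose first edge points into V6 (i.e. leaves V6 via a parent).
Parents of V6: {V4, V8}.
Enumerating:
  P1: V6 <- V8 -> V2
  P2: V6 <- V4 <- V8 -> V2
  P3: V6 <- V4 -> V5 <- V8 -> V2
  P4: V6 <- V4 -> V5 -> V7 <- V8 -> V2
That exhausts the simple backdoor paths. Count: 4.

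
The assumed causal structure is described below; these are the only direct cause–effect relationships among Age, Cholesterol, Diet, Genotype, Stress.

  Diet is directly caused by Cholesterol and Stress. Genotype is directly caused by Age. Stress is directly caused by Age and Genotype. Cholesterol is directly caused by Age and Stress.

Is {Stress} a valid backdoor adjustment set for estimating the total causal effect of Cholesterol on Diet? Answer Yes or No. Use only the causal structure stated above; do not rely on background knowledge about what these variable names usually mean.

Yes

Backdoor paths from Cholesterol to Diet (paths whose first edge points into Cholesterol):
  P1: Cholesterol <- Age -> Genotype -> Stress -> Diet
  P2: Cholesterol <- Age -> Stress -> Diet
  P3: Cholesterol <- Stress -> Diet
Condition 1 (no descendant of Cholesterol in the set): holds — descendants of Cholesterol are {Diet}; none are in {Stress}.
Condition 2 (every backdoor path blocked by {Stress}):
  P1: blocked at chain node Stress ∈ conditioning set.
  P2: blocked at chain node Stress ∈ conditioning set.
  P3: blocked at fork node Stress ∈ conditioning set.
{Stress} satisfies the backdoor criterion.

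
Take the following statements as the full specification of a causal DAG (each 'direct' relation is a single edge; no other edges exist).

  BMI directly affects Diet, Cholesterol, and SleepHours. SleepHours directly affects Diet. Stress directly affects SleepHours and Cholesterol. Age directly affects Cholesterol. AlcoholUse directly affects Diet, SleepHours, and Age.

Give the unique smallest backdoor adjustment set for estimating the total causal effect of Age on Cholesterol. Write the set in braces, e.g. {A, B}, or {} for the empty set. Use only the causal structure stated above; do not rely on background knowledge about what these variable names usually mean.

{}

Variables eligible for adjustment (non-descendants of Age, excluding Age and Cholesterol): {AlcoholUse, BMI, Diet, SleepHours, Stress}.
Backdoor paths from Age to Cholesterol:
  P1: Age <- AlcoholUse -> SleepHours <- BMI -> Cholesterol
  P2: Age <- AlcoholUse -> SleepHours <- Stress -> Cholesterol
  P3: Age <- AlcoholUse -> SleepHours -> Diet <- BMI -> Cholesterol
  P4: Age <- AlcoholUse -> Diet <- BMI -> SleepHours <- Stress -> Cholesterol
  P5: Age <- AlcoholUse -> Diet <- BMI -> Cholesterol
  P6: Age <- AlcoholUse -> Diet <- SleepHours <- BMI -> Cholesterol
  P7: Age <- AlcoholUse -> Diet <- SleepHours <- Stress -> Cholesterol
Each backdoor path contains an unconditioned collider, so every path is already blocked with the empty conditioning set:
  P1: blocked at collider SleepHours (neither it nor any descendant is in the conditioning set).
  P2: blocked at collider SleepHours (neither it nor any descendant is in the conditioning set).
  P3: blocked at collider Diet (neither it nor any descendant is in the conditioning set).
  P4: blocked at collider Diet (neither it nor any descendant is in the conditioning set).
  P5: blocked at collider Diet (neither it nor any descendant is in the conditioning set).
  P6: blocked at collider Diet (neither it nor any descendant is in the conditioning set).
  P7: blocked at collider Diet (neither it nor any descendant is in the conditioning set).
The empty set is therefore the unique smallest valid set.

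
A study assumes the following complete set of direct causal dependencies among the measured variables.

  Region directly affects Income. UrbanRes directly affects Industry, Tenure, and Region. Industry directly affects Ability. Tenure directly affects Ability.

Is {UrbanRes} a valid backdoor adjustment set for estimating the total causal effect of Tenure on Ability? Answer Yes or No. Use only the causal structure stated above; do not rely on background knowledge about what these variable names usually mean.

Yes

Backdoor paths from Tenure to Ability (paths whose first edge points into Tenure):
  P1: Tenure <- UrbanRes -> Industry -> Ability
Condition 1 (no descendant of Tenure in the set): holds — descendants of Tenure are {Ability}; none are in {UrbanRes}.
Condition 2 (every backdoor path blocked by {UrbanRes}):
  P1: blocked at fork node UrbanRes ∈ conditioning set.
{UrbanRes} satisfies the backdoor criterion.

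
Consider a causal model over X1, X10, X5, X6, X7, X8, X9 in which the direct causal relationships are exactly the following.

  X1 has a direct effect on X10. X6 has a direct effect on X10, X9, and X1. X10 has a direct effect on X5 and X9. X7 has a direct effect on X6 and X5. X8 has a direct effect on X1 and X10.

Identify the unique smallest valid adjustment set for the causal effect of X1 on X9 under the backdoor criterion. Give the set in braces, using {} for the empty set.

Variables eligible for adjustment (non-descendants of X1, excluding X1 and X9): {X6, X7, X8}.
Backdoor paths from X1 to X9:
  P1: X1 <- X8 -> X10 <- X6 -> X9
  P2: X1 <- X8 -> X10 -> X5 <- X7 -> X6 -> X9
  P3: X1 <- X8 -> X10 -> X9
  P4: X1 <- X6 <- X7 -> X5 <- X10 -> X9
  P5: X1 <- X6 -> X10 -> X9
  P6: X1 <- X6 -> X9
The empty set is not sufficient: P3 (X1 <- X8 -> X10 -> X9) has no collider blocking it and no conditioned non-collider, so it is open.
Try {X6, X8}:
  P1: blocked at fork node X8 ∈ conditioning set.
  P2: blocked at fork node X8 ∈ conditioning set.
  P3: blocked at fork node X8 ∈ conditioning set.
  P4: blocked at chain node X6 ∈ conditioning set.
  P5: blocked at fork node X6 ∈ conditioning set.
  P6: blocked at fork node X6 ∈ conditioning set.
{X6, X8} contains no descendant of X1 and blocks every backdoor path.
Every element of {X6, X8} is needed (dropping X6 leaves P5 open; dropping X8 leaves P3 open), so no proper subset is valid.
Among all size-2 subsets of the eligible variables, only {X6, X8} blocks every backdoor path, so it is the unique smallest valid adjustment set.

{X6, X8}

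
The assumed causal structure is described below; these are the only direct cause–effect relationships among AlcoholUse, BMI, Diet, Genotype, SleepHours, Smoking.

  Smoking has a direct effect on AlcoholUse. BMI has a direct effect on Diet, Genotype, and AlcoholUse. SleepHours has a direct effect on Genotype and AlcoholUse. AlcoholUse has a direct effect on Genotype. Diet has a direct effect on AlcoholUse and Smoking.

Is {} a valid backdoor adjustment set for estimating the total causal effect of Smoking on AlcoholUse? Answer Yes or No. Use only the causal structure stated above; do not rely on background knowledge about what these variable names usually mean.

No

Backdoor paths from Smoking to AlcoholUse (paths whose first edge points into Smoking):
  P1: Smoking <- Diet <- BMI -> AlcoholUse
  P2: Smoking <- Diet <- BMI -> Genotype <- SleepHours -> AlcoholUse
  P3: Smoking <- Diet <- BMI -> Genotype <- AlcoholUse
  P4: Smoking <- Diet -> AlcoholUse
Condition 1 (no descendant of Smoking in the set): holds — descendants of Smoking are {AlcoholUse, Genotype}; none are in {}.
Condition 2 (every backdoor path blocked by {}):
  P1: open — no interior node is in the conditioning set.
  P2: blocked at collider Genotype (neither it nor any descendant is in the conditioning set).
  P3: blocked at collider Genotype (neither it nor any descendant is in the conditioning set).
  P4: open — no interior node is in the conditioning set.
{} does not satisfy the backdoor criterion.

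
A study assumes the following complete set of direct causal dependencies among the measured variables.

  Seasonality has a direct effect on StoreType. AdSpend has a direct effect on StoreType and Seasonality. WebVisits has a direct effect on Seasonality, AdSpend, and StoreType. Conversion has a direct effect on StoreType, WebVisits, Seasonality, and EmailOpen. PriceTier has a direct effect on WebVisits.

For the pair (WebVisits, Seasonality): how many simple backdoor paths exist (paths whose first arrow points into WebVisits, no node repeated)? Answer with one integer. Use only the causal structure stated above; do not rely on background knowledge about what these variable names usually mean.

3

A backdoor path from WebVisits to Seasonality is any simple undirected path whose first edge points into WebVisits (i.e. leaves WebVisits via a parent).
Parents of WebVisits: {Conversion, PriceTier}.
Enumerating:
  P1: WebVisits <- Conversion -> Seasonality
  P2: WebVisits <- Conversion -> StoreType <- AdSpend -> Seasonality
  P3: WebVisits <- Conversion -> StoreType <- Seasonality
That exhausts the simple backdoor paths. Count: 3.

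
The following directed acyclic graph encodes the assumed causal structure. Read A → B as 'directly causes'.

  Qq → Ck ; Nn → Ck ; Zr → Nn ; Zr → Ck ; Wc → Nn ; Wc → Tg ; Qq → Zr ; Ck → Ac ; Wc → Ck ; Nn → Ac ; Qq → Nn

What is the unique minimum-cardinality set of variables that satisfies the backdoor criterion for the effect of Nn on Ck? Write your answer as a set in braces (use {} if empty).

Variables eligible for adjustment (non-descendants of Nn, excluding Nn and Ck): {Qq, Tg, Wc, Zr}.
Backdoor paths from Nn to Ck:
  P1: Nn <- Qq -> Zr -> Ck
  P2: Nn <- Qq -> Ck
  P3: Nn <- Zr <- Qq -> Ck
  P4: Nn <- Zr -> Ck
  P5: Nn <- Wc -> Ck
The empty set is not sufficient: P1 (Nn <- Qq -> Zr -> Ck) has no collider blocking it and no conditioned non-collider, so it is open.
Try {Qq, Wc, Zr}:
  P1: blocked at fork node Qq ∈ conditioning set.
  P2: blocked at fork node Qq ∈ conditioning set.
  P3: blocked at chain node Zr ∈ conditioning set.
  P4: blocked at fork node Zr ∈ conditioning set.
  P5: blocked at fork node Wc ∈ conditioning set.
{Qq, Wc, Zr} contains no descendant of Nn and blocks every backdoor path.
Every element of {Qq, Wc, Zr} is needed (dropping Qq leaves P2 open; dropping Wc leaves P5 open; dropping Zr leaves P4 open), so no proper subset is valid.
Among all size-3 subsets of the eligible variables, only {Qq, Wc, Zr} blocks every backdoor path, so it is the unique smallest valid adjustment set.

{Qq, Wc, Zr}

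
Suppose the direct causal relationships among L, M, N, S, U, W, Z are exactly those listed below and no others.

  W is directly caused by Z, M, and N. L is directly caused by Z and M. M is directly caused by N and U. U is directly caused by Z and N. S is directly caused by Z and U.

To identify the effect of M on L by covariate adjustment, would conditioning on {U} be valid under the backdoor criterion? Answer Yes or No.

Backdoor paths from M to L (paths whose first edge points into M):
  P1: M <- N -> U <- Z -> L
  P2: M <- N -> U -> S <- Z -> L
  P3: M <- N -> W <- Z -> L
  P4: M <- U <- N -> W <- Z -> L
  P5: M <- U <- Z -> L
  P6: M <- U -> S <- Z -> L
Condition 1 (no descendant of M in the set): holds — descendants of M are {L, W}; none are in {U}.
Condition 2 (every backdoor path blocked by {U}):
  P1: open — collider(s) U are conditioned on (or have a conditioned descendant) and no non-collider on the path is in the set.
  P2: blocked at chain node U ∈ conditioning set.
  P3: blocked at collider W (neither it nor any descendant is in the conditioning set).
  P4: blocked at chain node U ∈ conditioning set.
  P5: blocked at chain node U ∈ conditioning set.
  P6: blocked at fork node U ∈ conditioning set.
{U} does not satisfy the backdoor criterion.

No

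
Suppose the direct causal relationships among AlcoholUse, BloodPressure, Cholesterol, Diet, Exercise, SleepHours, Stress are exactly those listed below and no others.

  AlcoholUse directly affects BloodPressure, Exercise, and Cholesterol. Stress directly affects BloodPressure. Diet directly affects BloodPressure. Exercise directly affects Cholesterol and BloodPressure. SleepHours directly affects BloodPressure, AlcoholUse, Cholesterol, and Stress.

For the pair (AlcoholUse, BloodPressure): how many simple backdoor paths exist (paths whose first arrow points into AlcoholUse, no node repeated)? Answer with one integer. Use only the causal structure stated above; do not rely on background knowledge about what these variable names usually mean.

3

A backdoor path from AlcoholUse to BloodPressure is any simple undirected path whose first edge points into AlcoholUse (i.e. leaves AlcoholUse via a parent).
Parents of AlcoholUse: {SleepHours}.
Enumerating:
  P1: AlcoholUse <- SleepHours -> Cholesterol <- Exercise -> BloodPressure
  P2: AlcoholUse <- SleepHours -> Stress -> BloodPressure
  P3: AlcoholUse <- SleepHours -> BloodPressure
That exhausts the simple backdoor paths. Count: 3.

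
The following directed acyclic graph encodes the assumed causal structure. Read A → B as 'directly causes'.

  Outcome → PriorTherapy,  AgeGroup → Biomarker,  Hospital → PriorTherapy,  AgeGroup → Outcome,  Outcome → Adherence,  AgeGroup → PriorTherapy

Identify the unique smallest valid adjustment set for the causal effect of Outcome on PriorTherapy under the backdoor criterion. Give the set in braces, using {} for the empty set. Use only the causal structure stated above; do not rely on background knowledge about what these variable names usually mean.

Variables eligible for adjustment (non-descendants of Outcome, excluding Outcome and PriorTherapy): {AgeGroup, Biomarker, Hospital}.
Backdoor paths from Outcome to PriorTherapy:
  P1: Outcome <- AgeGroup -> PriorTherapy
The empty set is not sufficient: P1 (Outcome <- AgeGroup -> PriorTherapy) has no collider blocking it and no conditioned non-collider, so it is open.
Try {AgeGroup}:
  P1: blocked at fork node AgeGroup ∈ conditioning set.
{AgeGroup} contains no descendant of Outcome and blocks every backdoor path.
No other singleton works — e.g. {Hospital} leaves P1 open — so {AgeGroup} is the unique smallest valid adjustment set.

{AgeGroup}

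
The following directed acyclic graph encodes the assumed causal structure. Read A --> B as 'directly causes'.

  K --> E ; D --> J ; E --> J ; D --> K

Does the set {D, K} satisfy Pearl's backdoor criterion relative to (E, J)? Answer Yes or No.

Yes

Backdoor paths from E to J (paths whose first edge points into E):
  P1: E <- K <- D -> J
Condition 1 (no descendant of E in the set): holds — descendants of E are {J}; none are in {D, K}.
Condition 2 (every backdoor path blocked by {D, K}):
  P1: blocked at chain node K ∈ conditioning set.
{D, K} satisfies the backdoor criterion.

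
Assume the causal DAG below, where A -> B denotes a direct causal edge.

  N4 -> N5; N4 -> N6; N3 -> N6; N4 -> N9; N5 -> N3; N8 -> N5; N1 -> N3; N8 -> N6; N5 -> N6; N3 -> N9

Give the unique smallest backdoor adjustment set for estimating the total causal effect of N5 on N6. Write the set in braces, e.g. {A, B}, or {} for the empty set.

{N4, N8}

Variables eligible for adjustment (non-descendants of N5, excluding N5 and N6): {N1, N4, N8}.
Backdoor paths from N5 to N6:
  P1: N5 <- N8 -> N6
  P2: N5 <- N4 -> N6
  P3: N5 <- N4 -> N9 <- N3 -> N6
The empty set is not sufficient: P1 (N5 <- N8 -> N6) has no collider blocking it and no conditioned non-collider, so it is open.
Try {N4, N8}:
  P1: blocked at fork node N8 ∈ conditioning set.
  P2: blocked at fork node N4 ∈ conditioning set.
  P3: blocked at fork node N4 ∈ conditioning set.
{N4, N8} contains no descendant of N5 and blocks every backdoor path.
Every element of {N4, N8} is needed (dropping N4 leaves P2 open; dropping N8 leaves P1 open), so no proper subset is valid.
Among all size-2 subsets of the eligible variables, only {N4, N8} blocks every backdoor path, so it is the unique smallest valid adjustment set.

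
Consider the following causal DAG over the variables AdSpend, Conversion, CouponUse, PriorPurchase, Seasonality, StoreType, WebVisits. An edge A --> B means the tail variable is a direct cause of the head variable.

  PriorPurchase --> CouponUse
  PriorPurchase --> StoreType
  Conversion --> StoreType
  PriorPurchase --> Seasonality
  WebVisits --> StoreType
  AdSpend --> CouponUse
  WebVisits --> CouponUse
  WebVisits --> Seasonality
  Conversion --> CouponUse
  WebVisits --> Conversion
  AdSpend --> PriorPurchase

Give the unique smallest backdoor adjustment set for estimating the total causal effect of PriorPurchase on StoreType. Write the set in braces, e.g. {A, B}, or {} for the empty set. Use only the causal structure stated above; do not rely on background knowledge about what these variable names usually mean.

Variables eligible for adjustment (non-descendants of PriorPurchase, excluding PriorPurchase and StoreType): {AdSpend, Conversion, WebVisits}.
Backdoor paths from PriorPurchase to StoreType:
  P1: PriorPurchase <- AdSpend -> CouponUse <- WebVisits -> Conversion -> StoreType
  P2: PriorPurchase <- AdSpend -> CouponUse <- WebVisits -> StoreType
  P3: PriorPurchase <- AdSpend -> CouponUse <- Conversion <- WebVisits -> StoreType
  P4: PriorPurchase <- AdSpend -> CouponUse <- Conversion -> StoreType
Each backdoor path contains an unconditioned collider, so every path is already blocked with the empty conditioning set:
  P1: blocked at collider CouponUse (neither it nor any descendant is in the conditioning set).
  P2: blocked at collider CouponUse (neither it nor any descendant is in the conditioning set).
  P3: blocked at collider CouponUse (neither it nor any descendant is in the conditioning set).
  P4: blocked at collider CouponUse (neither it nor any descendant is in the conditioning set).
The empty set is therefore the unique smallest valid set.

{}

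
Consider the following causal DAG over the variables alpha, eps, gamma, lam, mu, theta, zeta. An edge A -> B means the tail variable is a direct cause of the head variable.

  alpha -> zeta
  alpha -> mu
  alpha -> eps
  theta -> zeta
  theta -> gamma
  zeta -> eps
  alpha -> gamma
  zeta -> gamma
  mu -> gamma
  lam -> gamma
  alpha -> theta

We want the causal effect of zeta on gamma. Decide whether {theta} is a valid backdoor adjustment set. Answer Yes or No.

No

Backdoor paths from zeta to gamma (paths whose first edge points into zeta):
  P1: zeta <- alpha -> theta -> gamma
  P2: zeta <- alpha -> mu -> gamma
  P3: zeta <- alpha -> gamma
  P4: zeta <- theta <- alpha -> mu -> gamma
  P5: zeta <- theta <- alpha -> gamma
  P6: zeta <- theta -> gamma
Condition 1 (no descendant of zeta in the set): holds — descendants of zeta are {eps, gamma}; none are in {theta}.
Condition 2 (every backdoor path blocked by {theta}):
  P1: blocked at chain node theta ∈ conditioning set.
  P2: open — no interior node is in the conditioning set.
  P3: open — no interior node is in the conditioning set.
  P4: blocked at chain node theta ∈ conditioning set.
  P5: blocked at chain node theta ∈ conditioning set.
  P6: blocked at fork node theta ∈ conditioning set.
{theta} does not satisfy the backdoor criterion.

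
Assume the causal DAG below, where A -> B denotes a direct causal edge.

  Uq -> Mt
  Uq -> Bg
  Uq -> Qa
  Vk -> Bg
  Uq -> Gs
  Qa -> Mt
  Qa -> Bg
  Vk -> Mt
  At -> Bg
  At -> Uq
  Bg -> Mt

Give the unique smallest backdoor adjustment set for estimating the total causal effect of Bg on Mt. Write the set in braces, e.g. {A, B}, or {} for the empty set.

{Qa, Uq, Vk}

Variables eligible for adjustment (non-descendants of Bg, excluding Bg and Mt): {At, Gs, Qa, Uq, Vk}.
Backdoor paths from Bg to Mt:
  P1: Bg <- At -> Uq -> Qa -> Mt
  P2: Bg <- At -> Uq -> Mt
  P3: Bg <- Uq -> Qa -> Mt
  P4: Bg <- Uq -> Mt
  P5: Bg <- Qa <- Uq -> Mt
  P6: Bg <- Qa -> Mt
  P7: Bg <- Vk -> Mt
The empty set is not sufficient: P1 (Bg <- At -> Uq -> Qa -> Mt) has no collider blocking it and no conditioned non-collider, so it is open.
Try {Qa, Uq, Vk}:
  P1: blocked at chain node Uq ∈ conditioning set.
  P2: blocked at chain node Uq ∈ conditioning set.
  P3: blocked at fork node Uq ∈ conditioning set.
  P4: blocked at fork node Uq ∈ conditioning set.
  P5: blocked at chain node Qa ∈ conditioning set.
  P6: blocked at fork node Qa ∈ conditioning set.
  P7: blocked at fork node Vk ∈ conditioning set.
{Qa, Uq, Vk} contains no descendant of Bg and blocks every backdoor path.
Every element of {Qa, Uq, Vk} is needed (dropping Qa leaves P6 open; dropping Uq leaves P2 open; dropping Vk leaves P7 open), so no proper subset is valid.
Among all size-3 subsets of the eligible variables, only {Qa, Uq, Vk} blocks every backdoor path, so it is the unique smallest valid adjustment set.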